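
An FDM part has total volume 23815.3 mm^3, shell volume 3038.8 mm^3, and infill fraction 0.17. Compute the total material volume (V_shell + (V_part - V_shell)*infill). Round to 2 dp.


V_infill = (23815.3 - 3038.8) * 0.17 = 3532.01
V_total = 3038.8 + 3532.01 = 6570.81 mm^3


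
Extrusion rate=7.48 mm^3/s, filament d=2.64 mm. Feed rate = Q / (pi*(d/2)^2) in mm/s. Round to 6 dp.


A = pi*(2.64/2)^2 = 5.473911
v = 7.48 / 5.473911 = 1.366482 mm/s


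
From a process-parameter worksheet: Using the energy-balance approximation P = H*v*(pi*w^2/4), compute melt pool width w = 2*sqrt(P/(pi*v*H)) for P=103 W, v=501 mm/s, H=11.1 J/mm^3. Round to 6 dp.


w = 2*sqrt(103/(pi*501*11.1)) = 0.153565 mm


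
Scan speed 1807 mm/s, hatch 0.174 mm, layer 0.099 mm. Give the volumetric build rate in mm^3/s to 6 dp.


Rate = 1807 * 0.174 * 0.099 = 31.127382 mm^3/s


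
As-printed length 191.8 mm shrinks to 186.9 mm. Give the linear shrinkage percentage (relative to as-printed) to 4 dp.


Shrinkage = ((191.8-186.9)/191.8)*100 = 2.5547 %


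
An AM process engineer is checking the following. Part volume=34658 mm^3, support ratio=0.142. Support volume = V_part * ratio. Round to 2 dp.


V_support = 34658 * 0.142 = 4921.44 mm^3


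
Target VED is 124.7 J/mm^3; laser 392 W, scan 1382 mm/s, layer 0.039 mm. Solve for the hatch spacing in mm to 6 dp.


h = 392 / (124.7*1382*0.039) = 0.058324 mm


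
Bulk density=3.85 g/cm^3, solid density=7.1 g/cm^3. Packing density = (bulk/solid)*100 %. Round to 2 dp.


Packing = (3.85/7.1)*100 = 54.23 %


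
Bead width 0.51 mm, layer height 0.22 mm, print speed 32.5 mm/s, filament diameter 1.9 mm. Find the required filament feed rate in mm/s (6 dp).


Q = 0.51 * 0.22 * 32.5 = 3.6465 mm^3/s
A_fil = pi*(1.9/2)^2 = 2.83528737 mm^2
v_feed = 3.6465 / 2.83528737 = 1.286113 mm/s


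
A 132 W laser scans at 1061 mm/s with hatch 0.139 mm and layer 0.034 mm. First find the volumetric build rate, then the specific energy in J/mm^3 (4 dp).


Build rate = 1061 * 0.139 * 0.034 = 5.014286 mm^3/s
SE = 132 / 5.014286 = 26.3248 J/mm^3


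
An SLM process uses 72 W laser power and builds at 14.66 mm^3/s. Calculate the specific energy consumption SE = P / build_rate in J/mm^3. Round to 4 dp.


SE = 72 / 14.66 = 4.9113 J/mm^3


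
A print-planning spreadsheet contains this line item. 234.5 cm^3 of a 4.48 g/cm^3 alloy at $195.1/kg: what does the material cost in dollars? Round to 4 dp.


Mass = 234.5*4.48/1000 = 1.05056 kg
Cost = 1.05056 * 195.1 = 204.9643 $


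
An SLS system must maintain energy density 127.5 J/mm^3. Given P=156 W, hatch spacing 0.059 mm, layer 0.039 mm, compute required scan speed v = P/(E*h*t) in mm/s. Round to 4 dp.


v = 156 / (127.5*0.059*0.039) = 531.7381 mm/s


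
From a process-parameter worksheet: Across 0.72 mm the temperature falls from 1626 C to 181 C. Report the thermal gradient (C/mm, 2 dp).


G = (1626-181)/0.72 = 2006.94 C/mm


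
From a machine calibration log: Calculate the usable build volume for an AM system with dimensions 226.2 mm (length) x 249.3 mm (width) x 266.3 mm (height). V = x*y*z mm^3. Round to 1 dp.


V = 226.2 * 249.3 * 266.3 = 15017099.1 mm^3


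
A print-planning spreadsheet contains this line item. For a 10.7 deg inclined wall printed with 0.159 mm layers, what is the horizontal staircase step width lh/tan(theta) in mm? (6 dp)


step = 0.159 / tan(10.7) = 0.841484 mm


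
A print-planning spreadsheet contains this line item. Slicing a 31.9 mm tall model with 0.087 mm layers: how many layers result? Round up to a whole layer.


Layers = ceil(31.9/0.087) = 367


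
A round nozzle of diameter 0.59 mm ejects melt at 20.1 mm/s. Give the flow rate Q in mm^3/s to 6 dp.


A = pi*(0.59/2)^2 = 0.2733971 mm^2
Q = 0.2733971 * 20.1 = 5.495282 mm^3/s


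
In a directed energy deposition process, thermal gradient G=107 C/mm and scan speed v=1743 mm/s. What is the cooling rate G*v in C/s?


CR = 107 * 1743 = 186501 C/s


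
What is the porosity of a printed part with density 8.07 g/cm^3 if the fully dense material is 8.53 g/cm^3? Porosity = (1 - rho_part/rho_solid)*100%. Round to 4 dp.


Porosity = (1-8.07/8.53)*100 = 5.3927 %


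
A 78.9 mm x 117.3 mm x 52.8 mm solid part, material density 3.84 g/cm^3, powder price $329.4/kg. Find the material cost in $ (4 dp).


V = 78.9 * 117.3 * 52.8 = 488662.416 mm^3 = 488.662416 cm^3
Mass = 488.662416 * 3.84 / 1000 = 1.87646368 kg
Cost = 1.87646368 * 329.4 = 618.1071 $


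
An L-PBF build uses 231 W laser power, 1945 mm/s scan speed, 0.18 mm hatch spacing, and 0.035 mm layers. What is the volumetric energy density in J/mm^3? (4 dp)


E = 231 / (1945*0.18*0.035) = 18.8518 J/mm^3


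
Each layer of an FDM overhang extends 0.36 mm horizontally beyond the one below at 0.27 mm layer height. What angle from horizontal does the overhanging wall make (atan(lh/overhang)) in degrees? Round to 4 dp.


angle = atan(0.27/0.36) = 36.8699 degrees


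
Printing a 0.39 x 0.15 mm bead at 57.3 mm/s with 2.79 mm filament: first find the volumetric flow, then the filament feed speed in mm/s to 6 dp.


Q = 0.39 * 0.15 * 57.3 = 3.35205 mm^3/s
A_fil = pi*(2.79/2)^2 = 6.11361784 mm^2
v_feed = 3.35205 / 6.11361784 = 0.548292 mm/s


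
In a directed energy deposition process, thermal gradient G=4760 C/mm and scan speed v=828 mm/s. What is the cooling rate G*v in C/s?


CR = 4760 * 828 = 3941280 C/s


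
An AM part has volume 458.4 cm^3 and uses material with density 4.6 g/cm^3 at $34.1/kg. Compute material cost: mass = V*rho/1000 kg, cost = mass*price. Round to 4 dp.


Mass = 458.4*4.6/1000 = 2.10864 kg
Cost = 2.10864 * 34.1 = 71.9046 $


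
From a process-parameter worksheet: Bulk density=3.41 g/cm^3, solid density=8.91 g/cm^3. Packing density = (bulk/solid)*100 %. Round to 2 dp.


Packing = (3.41/8.91)*100 = 38.27 %


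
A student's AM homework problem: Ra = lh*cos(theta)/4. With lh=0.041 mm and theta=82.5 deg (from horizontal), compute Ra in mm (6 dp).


Ra = 0.041 * cos(82.5) / 4 = 0.001338 mm


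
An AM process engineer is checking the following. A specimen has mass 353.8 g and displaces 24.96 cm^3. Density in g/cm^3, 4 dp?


rho = 353.8 / 24.96 = 14.1747 g/cm^3


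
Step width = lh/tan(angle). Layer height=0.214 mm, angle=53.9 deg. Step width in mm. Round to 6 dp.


step = 0.214 / tan(53.9) = 0.156051 mm


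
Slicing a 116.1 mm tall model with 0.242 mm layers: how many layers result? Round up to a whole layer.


Layers = ceil(116.1/0.242) = 480


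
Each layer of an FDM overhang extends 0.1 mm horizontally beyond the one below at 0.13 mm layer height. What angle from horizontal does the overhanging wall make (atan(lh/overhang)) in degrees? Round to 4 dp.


angle = atan(0.13/0.1) = 52.4314 degrees


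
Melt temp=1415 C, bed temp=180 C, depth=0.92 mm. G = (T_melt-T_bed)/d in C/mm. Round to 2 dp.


G = (1415-180)/0.92 = 1342.39 C/mm


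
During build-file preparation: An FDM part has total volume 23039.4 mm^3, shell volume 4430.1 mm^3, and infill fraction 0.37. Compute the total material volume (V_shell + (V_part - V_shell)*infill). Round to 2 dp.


V_infill = (23039.4 - 4430.1) * 0.37 = 6885.44
V_total = 4430.1 + 6885.44 = 11315.54 mm^3


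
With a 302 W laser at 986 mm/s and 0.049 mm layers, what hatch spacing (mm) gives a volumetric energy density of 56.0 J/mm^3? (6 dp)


h = 302 / (56.0*986*0.049) = 0.111621 mm


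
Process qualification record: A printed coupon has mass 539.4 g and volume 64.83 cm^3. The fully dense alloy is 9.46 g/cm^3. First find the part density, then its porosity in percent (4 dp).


rho_part = 539.4 / 64.83 = 8.32022212 g/cm^3
Porosity = (1 - 8.32022212/9.46)*100 = 12.0484 %


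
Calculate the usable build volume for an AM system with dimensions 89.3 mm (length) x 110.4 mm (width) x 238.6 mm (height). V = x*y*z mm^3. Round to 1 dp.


V = 89.3 * 110.4 * 238.6 = 2352290.6 mm^3


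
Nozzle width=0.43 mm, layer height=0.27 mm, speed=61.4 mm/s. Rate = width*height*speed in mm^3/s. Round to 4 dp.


Rate = 0.43 * 0.27 * 61.4 = 7.1285 mm^3/s


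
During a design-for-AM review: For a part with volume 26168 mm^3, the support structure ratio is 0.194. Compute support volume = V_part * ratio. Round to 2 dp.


V_support = 26168 * 0.194 = 5076.59 mm^3


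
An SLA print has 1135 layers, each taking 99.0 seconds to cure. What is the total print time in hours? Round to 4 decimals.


t = 1135 * 99.0 / 3600 = 31.2125 hrs


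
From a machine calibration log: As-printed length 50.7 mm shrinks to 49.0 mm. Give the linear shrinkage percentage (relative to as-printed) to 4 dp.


Shrinkage = ((50.7-49.0)/50.7)*100 = 3.3531 %


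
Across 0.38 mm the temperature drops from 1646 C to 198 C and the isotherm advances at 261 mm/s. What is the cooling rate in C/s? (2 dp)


G = (1646-198)/0.38 = 3810.52631579 C/mm
CR = 3810.52631579 * 261 = 994547.37 C/s


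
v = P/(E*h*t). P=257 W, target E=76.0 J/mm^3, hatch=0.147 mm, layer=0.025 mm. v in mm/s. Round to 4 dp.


v = 257 / (76.0*0.147*0.025) = 920.1575 mm/s


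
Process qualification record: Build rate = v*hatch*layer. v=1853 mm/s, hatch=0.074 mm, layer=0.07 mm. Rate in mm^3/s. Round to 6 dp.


Rate = 1853 * 0.074 * 0.07 = 9.59854 mm^3/s


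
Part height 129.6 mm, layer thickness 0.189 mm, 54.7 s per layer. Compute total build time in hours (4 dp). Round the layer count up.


Layers = ceil(129.6/0.189) = 686
t = 686 * 54.7 / 3600 = 10.4234 hrs


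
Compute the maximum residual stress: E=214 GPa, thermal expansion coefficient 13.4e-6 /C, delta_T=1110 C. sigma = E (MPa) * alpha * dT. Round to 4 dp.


sigma = 214*1000 * 13.4e-6 * 1110 = 3183.036 MPa


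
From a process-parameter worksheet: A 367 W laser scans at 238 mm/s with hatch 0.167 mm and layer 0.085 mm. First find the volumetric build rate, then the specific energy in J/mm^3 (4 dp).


Build rate = 238 * 0.167 * 0.085 = 3.37841 mm^3/s
SE = 367 / 3.37841 = 108.631 J/mm^3


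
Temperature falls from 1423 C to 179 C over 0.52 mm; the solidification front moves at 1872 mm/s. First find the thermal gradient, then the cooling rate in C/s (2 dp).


G = (1423-179)/0.52 = 2392.30769231 C/mm
CR = 2392.30769231 * 1872 = 4478400.0 C/s


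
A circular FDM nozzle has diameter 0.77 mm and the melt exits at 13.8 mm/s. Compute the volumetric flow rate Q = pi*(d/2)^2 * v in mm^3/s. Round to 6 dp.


A = pi*(0.77/2)^2 = 0.46566257 mm^2
Q = 0.46566257 * 13.8 = 6.426143 mm^3/s


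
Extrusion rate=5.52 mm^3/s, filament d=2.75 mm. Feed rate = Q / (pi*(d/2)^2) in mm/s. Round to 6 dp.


A = pi*(2.75/2)^2 = 5.939574
v = 5.52 / 5.939574 = 0.92936 mm/s


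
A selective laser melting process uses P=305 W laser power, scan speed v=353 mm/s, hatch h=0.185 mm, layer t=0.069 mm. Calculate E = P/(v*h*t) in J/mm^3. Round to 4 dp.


E = 305 / (353*0.185*0.069) = 67.6869 J/mm^3


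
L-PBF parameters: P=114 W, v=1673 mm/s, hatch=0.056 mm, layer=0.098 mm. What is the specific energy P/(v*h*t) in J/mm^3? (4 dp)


Build rate = 1673 * 0.056 * 0.098 = 9.181424 mm^3/s
SE = 114 / 9.181424 = 12.4164 J/mm^3


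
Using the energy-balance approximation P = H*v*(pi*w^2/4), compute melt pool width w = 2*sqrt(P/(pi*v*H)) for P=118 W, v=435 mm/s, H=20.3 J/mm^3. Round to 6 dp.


w = 2*sqrt(118/(pi*435*20.3)) = 0.130438 mm


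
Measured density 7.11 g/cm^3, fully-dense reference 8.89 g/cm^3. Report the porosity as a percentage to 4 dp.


Porosity = (1-7.11/8.89)*100 = 20.0225 %


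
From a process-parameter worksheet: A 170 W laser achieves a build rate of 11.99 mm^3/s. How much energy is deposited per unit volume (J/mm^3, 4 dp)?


SE = 170 / 11.99 = 14.1785 J/mm^3


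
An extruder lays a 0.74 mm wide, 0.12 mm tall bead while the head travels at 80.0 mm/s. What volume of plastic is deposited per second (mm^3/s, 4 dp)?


Rate = 0.74 * 0.12 * 80.0 = 7.104 mm^3/s


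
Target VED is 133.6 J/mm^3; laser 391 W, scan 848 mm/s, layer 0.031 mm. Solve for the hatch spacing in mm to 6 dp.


h = 391 / (133.6*848*0.031) = 0.11133 mm


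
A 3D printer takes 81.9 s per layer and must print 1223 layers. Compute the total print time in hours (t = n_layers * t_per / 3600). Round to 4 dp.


t = 1223 * 81.9 / 3600 = 27.8233 hrs


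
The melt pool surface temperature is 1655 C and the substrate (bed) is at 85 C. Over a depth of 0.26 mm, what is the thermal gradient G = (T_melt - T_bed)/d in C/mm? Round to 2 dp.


G = (1655-85)/0.26 = 6038.46 C/mm


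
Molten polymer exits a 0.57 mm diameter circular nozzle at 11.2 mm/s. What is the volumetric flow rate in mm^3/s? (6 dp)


A = pi*(0.57/2)^2 = 0.25517586 mm^2
Q = 0.25517586 * 11.2 = 2.85797 mm^3/s


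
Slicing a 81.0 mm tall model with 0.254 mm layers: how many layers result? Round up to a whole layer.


Layers = ceil(81.0/0.254) = 319


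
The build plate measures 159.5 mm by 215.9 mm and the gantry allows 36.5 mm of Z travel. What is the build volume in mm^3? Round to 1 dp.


V = 159.5 * 215.9 * 36.5 = 1256915.8 mm^3


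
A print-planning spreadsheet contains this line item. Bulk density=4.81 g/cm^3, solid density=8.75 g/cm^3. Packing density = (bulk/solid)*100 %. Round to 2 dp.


Packing = (4.81/8.75)*100 = 54.97 %


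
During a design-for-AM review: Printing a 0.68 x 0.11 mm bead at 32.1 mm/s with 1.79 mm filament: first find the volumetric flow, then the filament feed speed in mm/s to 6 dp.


Q = 0.68 * 0.11 * 32.1 = 2.40108 mm^3/s
A_fil = pi*(1.79/2)^2 = 2.51649426 mm^2
v_feed = 2.40108 / 2.51649426 = 0.954137 mm/s


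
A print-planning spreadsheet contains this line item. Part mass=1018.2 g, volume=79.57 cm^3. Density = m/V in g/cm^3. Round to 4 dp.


rho = 1018.2 / 79.57 = 12.7963 g/cm^3


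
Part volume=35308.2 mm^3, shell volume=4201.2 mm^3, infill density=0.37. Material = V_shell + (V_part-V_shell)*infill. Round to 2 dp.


V_infill = (35308.2 - 4201.2) * 0.37 = 11509.59
V_total = 4201.2 + 11509.59 = 15710.79 mm^3


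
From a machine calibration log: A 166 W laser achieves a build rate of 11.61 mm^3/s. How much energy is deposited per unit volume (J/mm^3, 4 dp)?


SE = 166 / 11.61 = 14.298 J/mm^3


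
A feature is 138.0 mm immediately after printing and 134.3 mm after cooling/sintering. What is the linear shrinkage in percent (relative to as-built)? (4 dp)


Shrinkage = ((138.0-134.3)/138.0)*100 = 2.6812 %


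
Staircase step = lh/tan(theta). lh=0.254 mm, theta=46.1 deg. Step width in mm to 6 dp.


step = 0.254 / tan(46.1) = 0.24443 mm


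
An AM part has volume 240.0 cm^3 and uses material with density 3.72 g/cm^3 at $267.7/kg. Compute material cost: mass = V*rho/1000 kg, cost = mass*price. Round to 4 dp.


Mass = 240.0*3.72/1000 = 0.8928 kg
Cost = 0.8928 * 267.7 = 239.0026 $


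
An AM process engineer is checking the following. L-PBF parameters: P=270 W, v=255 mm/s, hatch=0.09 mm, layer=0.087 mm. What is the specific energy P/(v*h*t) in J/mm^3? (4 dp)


Build rate = 255 * 0.09 * 0.087 = 1.99665 mm^3/s
SE = 270 / 1.99665 = 135.2265 J/mm^3


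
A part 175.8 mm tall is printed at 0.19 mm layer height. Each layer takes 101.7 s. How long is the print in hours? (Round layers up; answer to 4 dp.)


Layers = ceil(175.8/0.19) = 926
t = 926 * 101.7 / 3600 = 26.1595 hrs


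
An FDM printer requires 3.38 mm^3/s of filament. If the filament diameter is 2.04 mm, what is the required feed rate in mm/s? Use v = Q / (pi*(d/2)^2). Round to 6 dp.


A = pi*(2.04/2)^2 = 3.268513
v = 3.38 / 3.268513 = 1.034109 mm/s


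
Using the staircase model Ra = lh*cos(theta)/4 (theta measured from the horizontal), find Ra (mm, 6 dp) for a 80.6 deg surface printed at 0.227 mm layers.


Ra = 0.227 * cos(80.6) / 4 = 0.009269 mm


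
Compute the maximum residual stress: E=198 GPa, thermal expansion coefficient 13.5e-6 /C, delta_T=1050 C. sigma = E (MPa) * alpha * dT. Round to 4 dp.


sigma = 198*1000 * 13.5e-6 * 1050 = 2806.65 MPa


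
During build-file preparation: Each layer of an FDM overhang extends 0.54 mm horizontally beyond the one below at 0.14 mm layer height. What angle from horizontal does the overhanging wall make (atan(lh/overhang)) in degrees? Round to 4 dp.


angle = atan(0.14/0.54) = 14.5345 degrees


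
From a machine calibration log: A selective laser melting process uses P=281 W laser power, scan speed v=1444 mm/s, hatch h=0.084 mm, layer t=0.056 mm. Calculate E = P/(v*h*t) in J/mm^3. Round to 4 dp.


E = 281 / (1444*0.084*0.056) = 41.3687 J/mm^3


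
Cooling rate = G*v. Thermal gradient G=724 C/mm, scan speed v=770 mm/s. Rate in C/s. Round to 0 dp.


CR = 724 * 770 = 557480 C/s


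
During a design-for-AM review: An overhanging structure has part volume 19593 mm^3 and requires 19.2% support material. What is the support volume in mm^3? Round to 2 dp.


V_support = 19593 * 0.192 = 3761.86 mm^3


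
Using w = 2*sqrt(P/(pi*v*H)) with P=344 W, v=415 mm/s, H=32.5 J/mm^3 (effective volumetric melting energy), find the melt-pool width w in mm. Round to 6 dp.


w = 2*sqrt(344/(pi*415*32.5)) = 0.180206 mm


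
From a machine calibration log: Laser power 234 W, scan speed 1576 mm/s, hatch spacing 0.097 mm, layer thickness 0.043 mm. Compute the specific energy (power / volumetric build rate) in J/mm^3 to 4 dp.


Build rate = 1576 * 0.097 * 0.043 = 6.573496 mm^3/s
SE = 234 / 6.573496 = 35.5975 J/mm^3


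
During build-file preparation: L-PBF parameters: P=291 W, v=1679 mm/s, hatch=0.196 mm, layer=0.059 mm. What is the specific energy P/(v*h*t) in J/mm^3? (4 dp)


Build rate = 1679 * 0.196 * 0.059 = 19.415956 mm^3/s
SE = 291 / 19.415956 = 14.9877 J/mm^3


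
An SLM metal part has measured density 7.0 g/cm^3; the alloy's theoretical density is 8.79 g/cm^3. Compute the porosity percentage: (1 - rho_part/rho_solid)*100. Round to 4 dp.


Porosity = (1-7.0/8.79)*100 = 20.3641 %


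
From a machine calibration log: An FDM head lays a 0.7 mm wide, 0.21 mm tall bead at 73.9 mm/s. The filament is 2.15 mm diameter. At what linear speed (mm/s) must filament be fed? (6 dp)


Q = 0.7 * 0.21 * 73.9 = 10.8633 mm^3/s
A_fil = pi*(2.15/2)^2 = 3.63050301 mm^2
v_feed = 10.8633 / 3.63050301 = 2.99223 mm/s


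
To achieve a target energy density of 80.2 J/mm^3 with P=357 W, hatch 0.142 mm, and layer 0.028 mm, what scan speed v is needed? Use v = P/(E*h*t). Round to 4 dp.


v = 357 / (80.2*0.142*0.028) = 1119.5603 mm/s


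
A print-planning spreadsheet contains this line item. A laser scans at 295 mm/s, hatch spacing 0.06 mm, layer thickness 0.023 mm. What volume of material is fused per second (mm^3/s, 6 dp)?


Rate = 295 * 0.06 * 0.023 = 0.4071 mm^3/s


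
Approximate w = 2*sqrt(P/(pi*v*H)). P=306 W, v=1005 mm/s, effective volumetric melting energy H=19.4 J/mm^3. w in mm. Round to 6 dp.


w = 2*sqrt(306/(pi*1005*19.4)) = 0.141362 mm


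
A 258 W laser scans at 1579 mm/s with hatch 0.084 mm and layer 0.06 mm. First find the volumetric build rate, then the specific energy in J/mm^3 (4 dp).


Build rate = 1579 * 0.084 * 0.06 = 7.95816 mm^3/s
SE = 258 / 7.95816 = 32.4196 J/mm^3


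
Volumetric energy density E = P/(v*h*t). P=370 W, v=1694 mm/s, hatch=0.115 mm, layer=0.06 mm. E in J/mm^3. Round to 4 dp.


E = 370 / (1694*0.115*0.06) = 31.6548 J/mm^3


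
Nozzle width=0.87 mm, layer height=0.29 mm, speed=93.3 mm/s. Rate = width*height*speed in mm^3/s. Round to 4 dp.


Rate = 0.87 * 0.29 * 93.3 = 23.5396 mm^3/s


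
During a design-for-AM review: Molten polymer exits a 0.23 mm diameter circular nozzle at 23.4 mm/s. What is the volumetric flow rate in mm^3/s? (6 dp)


A = pi*(0.23/2)^2 = 0.04154756 mm^2
Q = 0.04154756 * 23.4 = 0.972213 mm^3/s


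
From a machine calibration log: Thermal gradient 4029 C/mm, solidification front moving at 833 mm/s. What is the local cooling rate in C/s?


CR = 4029 * 833 = 3356157 C/s


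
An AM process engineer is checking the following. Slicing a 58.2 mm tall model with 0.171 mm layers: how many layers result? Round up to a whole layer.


Layers = ceil(58.2/0.171) = 341


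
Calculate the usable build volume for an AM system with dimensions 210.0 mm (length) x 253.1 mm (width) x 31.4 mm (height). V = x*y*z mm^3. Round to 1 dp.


V = 210.0 * 253.1 * 31.4 = 1668941.4 mm^3


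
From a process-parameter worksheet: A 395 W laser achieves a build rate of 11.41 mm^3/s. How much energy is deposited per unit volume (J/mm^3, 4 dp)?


SE = 395 / 11.41 = 34.6188 J/mm^3


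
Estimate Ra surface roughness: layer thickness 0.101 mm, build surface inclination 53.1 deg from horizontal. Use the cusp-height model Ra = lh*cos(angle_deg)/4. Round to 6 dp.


Ra = 0.101 * cos(53.1) / 4 = 0.015161 mm


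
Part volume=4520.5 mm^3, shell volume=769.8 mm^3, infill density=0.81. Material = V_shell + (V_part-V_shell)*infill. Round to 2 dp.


V_infill = (4520.5 - 769.8) * 0.81 = 3038.07
V_total = 769.8 + 3038.07 = 3807.87 mm^3


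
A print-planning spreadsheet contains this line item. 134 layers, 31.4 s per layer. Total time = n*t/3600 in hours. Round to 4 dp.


t = 134 * 31.4 / 3600 = 1.1688 hrs


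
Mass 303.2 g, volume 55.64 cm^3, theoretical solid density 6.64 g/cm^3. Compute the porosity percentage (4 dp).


rho_part = 303.2 / 55.64 = 5.44931704 g/cm^3
Porosity = (1 - 5.44931704/6.64)*100 = 17.932 %


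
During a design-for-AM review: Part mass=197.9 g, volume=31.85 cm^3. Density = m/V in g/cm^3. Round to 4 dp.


rho = 197.9 / 31.85 = 6.2135 g/cm^3


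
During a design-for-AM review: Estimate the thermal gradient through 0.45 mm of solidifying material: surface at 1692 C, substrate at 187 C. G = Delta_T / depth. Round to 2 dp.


G = (1692-187)/0.45 = 3344.44 C/mm


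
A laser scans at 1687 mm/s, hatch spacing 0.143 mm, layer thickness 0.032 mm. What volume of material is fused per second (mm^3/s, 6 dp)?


Rate = 1687 * 0.143 * 0.032 = 7.719712 mm^3/s


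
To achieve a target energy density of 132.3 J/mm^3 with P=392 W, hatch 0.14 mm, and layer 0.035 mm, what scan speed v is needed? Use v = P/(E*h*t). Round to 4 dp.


v = 392 / (132.3*0.14*0.035) = 604.6863 mm/s


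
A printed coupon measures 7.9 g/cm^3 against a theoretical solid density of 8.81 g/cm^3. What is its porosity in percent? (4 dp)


Porosity = (1-7.9/8.81)*100 = 10.3292 %


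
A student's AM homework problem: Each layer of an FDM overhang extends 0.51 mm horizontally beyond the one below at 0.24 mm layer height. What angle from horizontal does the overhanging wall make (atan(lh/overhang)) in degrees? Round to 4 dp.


angle = atan(0.24/0.51) = 25.2011 degrees


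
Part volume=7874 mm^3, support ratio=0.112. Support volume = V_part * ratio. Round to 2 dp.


V_support = 7874 * 0.112 = 881.89 mm^3


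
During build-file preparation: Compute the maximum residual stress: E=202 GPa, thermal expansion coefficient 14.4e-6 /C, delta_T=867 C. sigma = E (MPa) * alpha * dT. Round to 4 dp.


sigma = 202*1000 * 14.4e-6 * 867 = 2521.9296 MPa


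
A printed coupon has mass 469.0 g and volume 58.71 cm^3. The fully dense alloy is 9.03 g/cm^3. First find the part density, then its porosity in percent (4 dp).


rho_part = 469.0 / 58.71 = 7.98841765 g/cm^3
Porosity = (1 - 7.98841765/9.03)*100 = 11.5347 %


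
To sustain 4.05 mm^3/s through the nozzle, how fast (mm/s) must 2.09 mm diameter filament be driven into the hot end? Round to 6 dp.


A = pi*(2.09/2)^2 = 3.430698
v = 4.05 / 3.430698 = 1.180518 mm/s


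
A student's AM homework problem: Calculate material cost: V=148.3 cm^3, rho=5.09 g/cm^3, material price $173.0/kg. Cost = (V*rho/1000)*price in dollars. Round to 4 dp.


Mass = 148.3*5.09/1000 = 0.754847 kg
Cost = 0.754847 * 173.0 = 130.5885 $


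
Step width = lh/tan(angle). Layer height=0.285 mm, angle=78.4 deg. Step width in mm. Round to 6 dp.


step = 0.285 / tan(78.4) = 0.058502 mm


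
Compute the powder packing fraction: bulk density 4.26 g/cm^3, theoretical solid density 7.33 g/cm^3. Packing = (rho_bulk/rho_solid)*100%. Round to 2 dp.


Packing = (4.26/7.33)*100 = 58.12 %


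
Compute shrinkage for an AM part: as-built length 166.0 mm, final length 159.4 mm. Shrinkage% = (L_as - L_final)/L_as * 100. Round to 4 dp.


Shrinkage = ((166.0-159.4)/166.0)*100 = 3.9759 %


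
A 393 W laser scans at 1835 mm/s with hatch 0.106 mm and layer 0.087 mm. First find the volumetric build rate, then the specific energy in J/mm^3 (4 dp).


Build rate = 1835 * 0.106 * 0.087 = 16.92237 mm^3/s
SE = 393 / 16.92237 = 23.2237 J/mm^3


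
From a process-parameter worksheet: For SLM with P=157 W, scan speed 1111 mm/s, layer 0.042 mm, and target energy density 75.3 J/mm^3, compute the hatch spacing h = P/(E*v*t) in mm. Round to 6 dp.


h = 157 / (75.3*1111*0.042) = 0.044683 mm


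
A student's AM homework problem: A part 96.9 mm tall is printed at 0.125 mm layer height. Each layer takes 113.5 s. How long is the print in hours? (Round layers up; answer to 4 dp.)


Layers = ceil(96.9/0.125) = 776
t = 776 * 113.5 / 3600 = 24.4656 hrs


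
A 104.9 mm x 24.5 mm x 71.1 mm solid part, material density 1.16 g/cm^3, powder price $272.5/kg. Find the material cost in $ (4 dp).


V = 104.9 * 24.5 * 71.1 = 182730.555 mm^3 = 182.730555 cm^3
Mass = 182.730555 * 1.16 / 1000 = 0.21196744 kg
Cost = 0.21196744 * 272.5 = 57.7611 $


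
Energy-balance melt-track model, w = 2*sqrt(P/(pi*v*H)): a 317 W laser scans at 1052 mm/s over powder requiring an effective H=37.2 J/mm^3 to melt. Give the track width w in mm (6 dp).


w = 2*sqrt(317/(pi*1052*37.2)) = 0.101556 mm


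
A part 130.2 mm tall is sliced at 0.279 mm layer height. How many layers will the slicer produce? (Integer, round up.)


Layers = ceil(130.2/0.279) = 467


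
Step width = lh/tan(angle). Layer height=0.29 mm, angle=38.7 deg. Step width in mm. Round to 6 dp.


step = 0.29 / tan(38.7) = 0.361979 mm


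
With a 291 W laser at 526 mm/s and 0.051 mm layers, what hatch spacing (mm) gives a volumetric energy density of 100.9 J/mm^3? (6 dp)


h = 291 / (100.9*526*0.051) = 0.107509 mm


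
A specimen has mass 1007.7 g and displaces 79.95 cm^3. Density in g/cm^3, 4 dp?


rho = 1007.7 / 79.95 = 12.6041 g/cm^3


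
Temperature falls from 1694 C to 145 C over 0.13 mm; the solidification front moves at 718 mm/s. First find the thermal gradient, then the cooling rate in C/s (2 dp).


G = (1694-145)/0.13 = 11915.38461538 C/mm
CR = 11915.38461538 * 718 = 8555246.15 C/s


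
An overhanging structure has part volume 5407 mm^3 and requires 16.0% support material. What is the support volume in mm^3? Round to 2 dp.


V_support = 5407 * 0.16 = 865.12 mm^3


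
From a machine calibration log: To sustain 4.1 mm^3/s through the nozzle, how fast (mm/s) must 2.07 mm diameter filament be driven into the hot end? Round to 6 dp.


A = pi*(2.07/2)^2 = 3.365353
v = 4.1 / 3.365353 = 1.218297 mm/s


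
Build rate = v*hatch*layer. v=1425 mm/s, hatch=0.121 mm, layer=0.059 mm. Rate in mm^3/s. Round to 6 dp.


Rate = 1425 * 0.121 * 0.059 = 10.173075 mm^3/s


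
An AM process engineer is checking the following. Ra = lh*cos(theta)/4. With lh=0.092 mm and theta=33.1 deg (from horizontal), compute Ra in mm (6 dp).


Ra = 0.092 * cos(33.1) / 4 = 0.019268 mm


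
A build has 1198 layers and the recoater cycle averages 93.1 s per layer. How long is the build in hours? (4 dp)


t = 1198 * 93.1 / 3600 = 30.9816 hrs


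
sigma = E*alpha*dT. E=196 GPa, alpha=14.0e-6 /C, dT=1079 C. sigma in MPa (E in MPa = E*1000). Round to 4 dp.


sigma = 196*1000 * 14.0e-6 * 1079 = 2960.776 MPa


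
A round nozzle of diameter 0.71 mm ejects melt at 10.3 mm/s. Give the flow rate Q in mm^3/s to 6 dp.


A = pi*(0.71/2)^2 = 0.39591921 mm^2
Q = 0.39591921 * 10.3 = 4.077968 mm^3/s


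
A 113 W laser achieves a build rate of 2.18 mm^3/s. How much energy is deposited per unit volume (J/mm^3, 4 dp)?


SE = 113 / 2.18 = 51.8349 J/mm^3


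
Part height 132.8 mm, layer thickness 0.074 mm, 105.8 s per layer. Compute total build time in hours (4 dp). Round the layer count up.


Layers = ceil(132.8/0.074) = 1795
t = 1795 * 105.8 / 3600 = 52.7531 hrs


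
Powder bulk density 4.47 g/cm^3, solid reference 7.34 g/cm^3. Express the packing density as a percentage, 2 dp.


Packing = (4.47/7.34)*100 = 60.9 %


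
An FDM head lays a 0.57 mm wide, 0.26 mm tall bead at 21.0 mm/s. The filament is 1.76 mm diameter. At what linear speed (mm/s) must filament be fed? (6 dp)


Q = 0.57 * 0.26 * 21.0 = 3.1122 mm^3/s
A_fil = pi*(1.76/2)^2 = 2.43284935 mm^2
v_feed = 3.1122 / 2.43284935 = 1.279241 mm/s


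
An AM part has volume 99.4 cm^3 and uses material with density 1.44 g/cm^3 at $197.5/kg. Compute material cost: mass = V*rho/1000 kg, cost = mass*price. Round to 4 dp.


Mass = 99.4*1.44/1000 = 0.143136 kg
Cost = 0.143136 * 197.5 = 28.2694 $


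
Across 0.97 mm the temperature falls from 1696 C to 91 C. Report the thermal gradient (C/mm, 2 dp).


G = (1696-91)/0.97 = 1654.64 C/mm


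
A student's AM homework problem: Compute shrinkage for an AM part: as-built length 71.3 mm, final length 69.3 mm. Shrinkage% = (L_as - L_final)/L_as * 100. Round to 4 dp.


Shrinkage = ((71.3-69.3)/71.3)*100 = 2.805 %


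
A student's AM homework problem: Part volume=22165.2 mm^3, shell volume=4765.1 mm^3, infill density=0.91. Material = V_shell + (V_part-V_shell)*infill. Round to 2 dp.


V_infill = (22165.2 - 4765.1) * 0.91 = 15834.09
V_total = 4765.1 + 15834.09 = 20599.19 mm^3


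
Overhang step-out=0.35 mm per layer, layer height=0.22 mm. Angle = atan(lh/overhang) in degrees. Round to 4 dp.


angle = atan(0.22/0.35) = 32.1523 degrees


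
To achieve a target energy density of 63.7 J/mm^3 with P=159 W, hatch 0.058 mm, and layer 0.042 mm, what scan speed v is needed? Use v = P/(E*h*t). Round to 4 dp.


v = 159 / (63.7*0.058*0.042) = 1024.6615 mm/s


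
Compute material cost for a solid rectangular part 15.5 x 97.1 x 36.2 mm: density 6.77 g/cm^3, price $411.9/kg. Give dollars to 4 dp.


V = 15.5 * 97.1 * 36.2 = 54482.81 mm^3 = 54.48281 cm^3
Mass = 54.48281 * 6.77 / 1000 = 0.36884862 kg
Cost = 0.36884862 * 411.9 = 151.9287 $


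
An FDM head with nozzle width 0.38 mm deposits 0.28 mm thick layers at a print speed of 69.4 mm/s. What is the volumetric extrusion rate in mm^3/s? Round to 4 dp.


Rate = 0.38 * 0.28 * 69.4 = 7.3842 mm^3/s


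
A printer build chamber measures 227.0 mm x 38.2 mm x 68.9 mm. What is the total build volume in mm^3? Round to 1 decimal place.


V = 227.0 * 38.2 * 68.9 = 597459.5 mm^3


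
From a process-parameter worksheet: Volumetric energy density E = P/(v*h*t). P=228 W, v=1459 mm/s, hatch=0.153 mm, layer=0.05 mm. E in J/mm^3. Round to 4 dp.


E = 228 / (1459*0.153*0.05) = 20.4276 J/mm^3


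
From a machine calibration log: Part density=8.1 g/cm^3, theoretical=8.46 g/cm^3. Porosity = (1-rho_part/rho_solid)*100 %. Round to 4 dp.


Porosity = (1-8.1/8.46)*100 = 4.2553 %


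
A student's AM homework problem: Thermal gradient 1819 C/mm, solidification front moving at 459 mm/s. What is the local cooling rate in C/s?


CR = 1819 * 459 = 834921 C/s


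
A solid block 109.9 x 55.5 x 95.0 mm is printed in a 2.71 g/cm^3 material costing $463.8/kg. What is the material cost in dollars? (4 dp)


V = 109.9 * 55.5 * 95.0 = 579447.75 mm^3 = 579.44775 cm^3
Mass = 579.44775 * 2.71 / 1000 = 1.5703034 kg
Cost = 1.5703034 * 463.8 = 728.3067 $


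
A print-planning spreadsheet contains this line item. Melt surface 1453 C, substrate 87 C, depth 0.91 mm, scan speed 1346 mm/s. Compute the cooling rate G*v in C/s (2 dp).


G = (1453-87)/0.91 = 1501.0989011 C/mm
CR = 1501.0989011 * 1346 = 2020479.12 C/s


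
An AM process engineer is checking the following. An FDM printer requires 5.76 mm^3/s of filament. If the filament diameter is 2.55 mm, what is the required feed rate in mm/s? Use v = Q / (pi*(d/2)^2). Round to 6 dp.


A = pi*(2.55/2)^2 = 5.107052
v = 5.76 / 5.107052 = 1.127852 mm/s


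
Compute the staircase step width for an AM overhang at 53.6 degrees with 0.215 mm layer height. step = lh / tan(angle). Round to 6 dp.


step = 0.215 / tan(53.6) = 0.158512 mm


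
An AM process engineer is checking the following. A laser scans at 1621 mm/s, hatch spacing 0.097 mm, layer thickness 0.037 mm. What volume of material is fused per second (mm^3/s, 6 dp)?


Rate = 1621 * 0.097 * 0.037 = 5.817769 mm^3/s


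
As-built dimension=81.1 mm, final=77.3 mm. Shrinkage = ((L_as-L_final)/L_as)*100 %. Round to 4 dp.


Shrinkage = ((81.1-77.3)/81.1)*100 = 4.6856 %


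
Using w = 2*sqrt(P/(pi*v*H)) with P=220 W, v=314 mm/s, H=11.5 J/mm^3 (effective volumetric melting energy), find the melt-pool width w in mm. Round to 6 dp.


w = 2*sqrt(220/(pi*314*11.5)) = 0.278518 mm


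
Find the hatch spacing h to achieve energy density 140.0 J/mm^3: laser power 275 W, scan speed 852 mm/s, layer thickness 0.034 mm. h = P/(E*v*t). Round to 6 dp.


h = 275 / (140.0*852*0.034) = 0.067809 mm


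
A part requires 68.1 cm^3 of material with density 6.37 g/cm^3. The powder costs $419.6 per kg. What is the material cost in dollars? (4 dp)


Mass = 68.1*6.37/1000 = 0.433797 kg
Cost = 0.433797 * 419.6 = 182.0212 $


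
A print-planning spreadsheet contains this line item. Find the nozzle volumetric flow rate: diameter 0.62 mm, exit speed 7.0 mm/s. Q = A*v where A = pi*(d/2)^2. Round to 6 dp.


A = pi*(0.62/2)^2 = 0.30190705 mm^2
Q = 0.30190705 * 7.0 = 2.113349 mm^3/s


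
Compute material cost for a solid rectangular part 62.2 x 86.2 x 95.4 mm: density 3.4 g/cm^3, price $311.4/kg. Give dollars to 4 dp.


V = 62.2 * 86.2 * 95.4 = 511500.456 mm^3 = 511.500456 cm^3
Mass = 511.500456 * 3.4 / 1000 = 1.73910155 kg
Cost = 1.73910155 * 311.4 = 541.5562 $


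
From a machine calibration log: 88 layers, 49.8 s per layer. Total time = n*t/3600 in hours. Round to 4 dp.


t = 88 * 49.8 / 3600 = 1.2173 hrs


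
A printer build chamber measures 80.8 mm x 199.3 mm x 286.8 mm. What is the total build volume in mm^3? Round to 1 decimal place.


V = 80.8 * 199.3 * 286.8 = 4618466.6 mm^3


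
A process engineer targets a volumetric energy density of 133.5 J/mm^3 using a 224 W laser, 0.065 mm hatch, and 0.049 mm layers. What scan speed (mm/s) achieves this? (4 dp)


v = 224 / (133.5*0.065*0.049) = 526.814 mm/s


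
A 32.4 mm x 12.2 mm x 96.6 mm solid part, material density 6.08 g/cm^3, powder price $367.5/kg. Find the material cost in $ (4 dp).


V = 32.4 * 12.2 * 96.6 = 38184.048 mm^3 = 38.184048 cm^3
Mass = 38.184048 * 6.08 / 1000 = 0.23215901 kg
Cost = 0.23215901 * 367.5 = 85.3184 $


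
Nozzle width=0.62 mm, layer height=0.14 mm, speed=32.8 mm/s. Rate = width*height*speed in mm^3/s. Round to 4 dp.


Rate = 0.62 * 0.14 * 32.8 = 2.847 mm^3/s


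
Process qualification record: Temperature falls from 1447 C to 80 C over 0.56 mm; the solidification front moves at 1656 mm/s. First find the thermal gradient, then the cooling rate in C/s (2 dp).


G = (1447-80)/0.56 = 2441.07142857 C/mm
CR = 2441.07142857 * 1656 = 4042414.29 C/s


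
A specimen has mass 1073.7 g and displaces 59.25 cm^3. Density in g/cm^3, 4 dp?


rho = 1073.7 / 59.25 = 18.1215 g/cm^3


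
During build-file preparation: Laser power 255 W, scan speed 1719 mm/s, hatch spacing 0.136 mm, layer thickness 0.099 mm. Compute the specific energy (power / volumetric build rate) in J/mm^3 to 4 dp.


Build rate = 1719 * 0.136 * 0.099 = 23.144616 mm^3/s
SE = 255 / 23.144616 = 11.0177 J/mm^3


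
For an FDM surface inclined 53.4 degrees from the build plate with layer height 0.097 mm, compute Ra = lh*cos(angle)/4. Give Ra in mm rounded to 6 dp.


Ra = 0.097 * cos(53.4) / 4 = 0.014458 mm


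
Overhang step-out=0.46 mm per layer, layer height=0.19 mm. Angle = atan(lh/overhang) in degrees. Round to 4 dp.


angle = atan(0.19/0.46) = 22.4428 degrees


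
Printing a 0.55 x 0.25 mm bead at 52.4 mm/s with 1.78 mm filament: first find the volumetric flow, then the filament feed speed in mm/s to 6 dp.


Q = 0.55 * 0.25 * 52.4 = 7.205 mm^3/s
A_fil = pi*(1.78/2)^2 = 2.48845554 mm^2
v_feed = 7.205 / 2.48845554 = 2.89537 mm/s


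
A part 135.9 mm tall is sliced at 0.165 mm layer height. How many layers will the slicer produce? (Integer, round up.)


Layers = ceil(135.9/0.165) = 824


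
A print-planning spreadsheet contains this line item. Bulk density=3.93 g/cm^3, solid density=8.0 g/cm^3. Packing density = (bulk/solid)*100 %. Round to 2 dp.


Packing = (3.93/8.0)*100 = 49.13 %


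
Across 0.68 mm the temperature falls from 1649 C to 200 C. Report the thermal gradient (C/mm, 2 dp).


G = (1649-200)/0.68 = 2130.88 C/mm


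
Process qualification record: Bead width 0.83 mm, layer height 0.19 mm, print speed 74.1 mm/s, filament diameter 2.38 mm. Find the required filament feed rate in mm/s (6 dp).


Q = 0.83 * 0.19 * 74.1 = 11.68557 mm^3/s
A_fil = pi*(2.38/2)^2 = 4.44880936 mm^2
v_feed = 11.68557 / 4.44880936 = 2.626674 mm/s


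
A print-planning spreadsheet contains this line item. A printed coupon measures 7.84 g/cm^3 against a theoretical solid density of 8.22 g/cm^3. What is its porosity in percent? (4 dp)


Porosity = (1-7.84/8.22)*100 = 4.6229 %


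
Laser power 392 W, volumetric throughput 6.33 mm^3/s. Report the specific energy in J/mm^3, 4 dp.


SE = 392 / 6.33 = 61.9273 J/mm^3


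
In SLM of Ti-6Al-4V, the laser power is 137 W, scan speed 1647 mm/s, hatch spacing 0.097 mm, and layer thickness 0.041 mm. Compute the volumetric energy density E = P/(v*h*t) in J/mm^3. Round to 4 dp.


E = 137 / (1647*0.097*0.041) = 20.9157 J/mm^3


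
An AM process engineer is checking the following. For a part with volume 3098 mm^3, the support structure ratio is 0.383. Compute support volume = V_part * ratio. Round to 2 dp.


V_support = 3098 * 0.383 = 1186.53 mm^3


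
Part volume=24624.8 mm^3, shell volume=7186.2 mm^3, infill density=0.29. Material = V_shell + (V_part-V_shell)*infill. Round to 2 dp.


V_infill = (24624.8 - 7186.2) * 0.29 = 5057.19
V_total = 7186.2 + 5057.19 = 12243.39 mm^3


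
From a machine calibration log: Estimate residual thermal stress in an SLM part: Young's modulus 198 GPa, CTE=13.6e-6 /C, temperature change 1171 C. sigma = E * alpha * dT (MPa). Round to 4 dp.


sigma = 198*1000 * 13.6e-6 * 1171 = 3153.2688 MPa


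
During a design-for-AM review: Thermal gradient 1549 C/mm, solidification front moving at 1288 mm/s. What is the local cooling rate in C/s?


CR = 1549 * 1288 = 1995112 C/s


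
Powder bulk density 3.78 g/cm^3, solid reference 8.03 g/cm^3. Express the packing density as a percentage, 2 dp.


Packing = (3.78/8.03)*100 = 47.07 %


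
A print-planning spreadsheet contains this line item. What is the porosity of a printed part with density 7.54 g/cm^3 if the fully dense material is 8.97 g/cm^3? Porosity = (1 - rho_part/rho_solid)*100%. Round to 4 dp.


Porosity = (1-7.54/8.97)*100 = 15.942 %


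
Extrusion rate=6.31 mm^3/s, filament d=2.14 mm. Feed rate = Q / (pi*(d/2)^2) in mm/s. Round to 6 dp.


A = pi*(2.14/2)^2 = 3.596809
v = 6.31 / 3.596809 = 1.754333 mm/s


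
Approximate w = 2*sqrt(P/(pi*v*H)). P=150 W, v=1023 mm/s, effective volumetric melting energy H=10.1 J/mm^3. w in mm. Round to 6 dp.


w = 2*sqrt(150/(pi*1023*10.1)) = 0.135957 mm


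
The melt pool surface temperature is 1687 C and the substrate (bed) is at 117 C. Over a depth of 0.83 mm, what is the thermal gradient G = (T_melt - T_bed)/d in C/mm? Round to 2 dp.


G = (1687-117)/0.83 = 1891.57 C/mm
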